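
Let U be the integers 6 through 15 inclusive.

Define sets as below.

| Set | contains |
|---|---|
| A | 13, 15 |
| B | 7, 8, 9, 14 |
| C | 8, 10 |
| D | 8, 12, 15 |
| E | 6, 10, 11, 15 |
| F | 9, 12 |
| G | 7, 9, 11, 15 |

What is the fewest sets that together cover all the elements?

4

A and B and D and E together: A ∪ B ∪ D ∪ E = {6, 7, 8, 9, 10, 11, 12, 13, 14, 15} — every element is covered.
No 3 of the 7 sets cover everything (all 35 combinations miss at least one element), so 4 is optimal.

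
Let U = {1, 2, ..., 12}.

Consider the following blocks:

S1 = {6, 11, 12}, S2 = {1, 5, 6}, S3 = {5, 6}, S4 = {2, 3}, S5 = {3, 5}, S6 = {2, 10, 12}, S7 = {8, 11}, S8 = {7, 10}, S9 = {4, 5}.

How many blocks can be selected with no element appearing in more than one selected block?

S4, S7, S8, S9 are pairwise disjoint (S4={2,3}; S7={8,11}; S8={7,10}; S9={4,5}).
Every remaining block overlaps one of these, and no 5 of the listed blocks are pairwise disjoint, so 4 is the maximum.

4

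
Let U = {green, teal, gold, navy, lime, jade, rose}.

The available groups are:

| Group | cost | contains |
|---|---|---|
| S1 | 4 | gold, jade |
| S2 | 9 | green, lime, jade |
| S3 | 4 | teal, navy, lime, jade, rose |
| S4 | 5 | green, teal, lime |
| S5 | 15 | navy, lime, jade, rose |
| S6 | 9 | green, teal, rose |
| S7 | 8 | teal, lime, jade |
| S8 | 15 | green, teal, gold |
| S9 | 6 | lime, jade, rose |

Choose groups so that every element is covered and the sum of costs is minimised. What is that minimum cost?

S1, S3, S4 together cover every element (S1 ∪ S3 ∪ S4 = {green, teal, gold, navy, lime, jade, rose}); total cost 4 + 4 + 5 = 13.
No covering selection has total cost below 13.

13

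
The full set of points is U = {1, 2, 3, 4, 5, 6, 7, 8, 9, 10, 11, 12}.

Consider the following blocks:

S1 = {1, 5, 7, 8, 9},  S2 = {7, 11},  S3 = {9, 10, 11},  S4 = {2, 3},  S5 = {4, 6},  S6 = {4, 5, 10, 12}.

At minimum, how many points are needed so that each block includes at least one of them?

The 4 points {2, 4, 7, 11} hit every block.
No choice of 3 points meets every block, so 4 is the minimum.

4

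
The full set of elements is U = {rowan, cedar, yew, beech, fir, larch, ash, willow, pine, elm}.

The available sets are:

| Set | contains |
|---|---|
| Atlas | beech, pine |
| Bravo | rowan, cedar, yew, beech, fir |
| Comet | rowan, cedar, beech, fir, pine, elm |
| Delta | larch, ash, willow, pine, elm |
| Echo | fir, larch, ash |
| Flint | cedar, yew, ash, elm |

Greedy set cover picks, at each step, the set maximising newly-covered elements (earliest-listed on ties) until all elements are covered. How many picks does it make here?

3

Greedy: pick Comet (covers 6 new) → pick Delta (covers 3 new) → pick Bravo (covers 1 new). Total picks: 3.
(The true minimum cover uses only 2 sets, so greedy is not optimal here.)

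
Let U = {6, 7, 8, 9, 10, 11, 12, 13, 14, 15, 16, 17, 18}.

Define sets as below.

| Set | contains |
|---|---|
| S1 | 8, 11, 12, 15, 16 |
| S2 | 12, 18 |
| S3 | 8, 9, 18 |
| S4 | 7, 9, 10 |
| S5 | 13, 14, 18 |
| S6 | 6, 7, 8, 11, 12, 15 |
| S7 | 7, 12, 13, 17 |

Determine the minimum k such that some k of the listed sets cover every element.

5

Take {S1, S4, S5, S6, S7}. Their union is {6, 7, 8, 9, 10, 11, 12, 13, 14, 15, 16, 17, 18}, which is all 13 elements.
No 4 of the 7 sets cover everything (all 35 combinations miss at least one element), so 5 is optimal.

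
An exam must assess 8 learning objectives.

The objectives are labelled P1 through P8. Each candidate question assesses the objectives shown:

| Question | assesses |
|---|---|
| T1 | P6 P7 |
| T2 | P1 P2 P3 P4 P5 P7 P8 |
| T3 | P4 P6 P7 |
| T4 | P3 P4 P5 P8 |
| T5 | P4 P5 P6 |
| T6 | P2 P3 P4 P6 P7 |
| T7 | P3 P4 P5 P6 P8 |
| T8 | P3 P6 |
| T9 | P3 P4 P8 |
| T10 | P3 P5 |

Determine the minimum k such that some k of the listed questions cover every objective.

2

Take {T2, T3}. Their union is {P1, P2, P3, P4, P5, P6, P7, P8}, which is all 8 objectives.
No single question has all 8 objectives (the largest, T2, has 7), so 2 is optimal.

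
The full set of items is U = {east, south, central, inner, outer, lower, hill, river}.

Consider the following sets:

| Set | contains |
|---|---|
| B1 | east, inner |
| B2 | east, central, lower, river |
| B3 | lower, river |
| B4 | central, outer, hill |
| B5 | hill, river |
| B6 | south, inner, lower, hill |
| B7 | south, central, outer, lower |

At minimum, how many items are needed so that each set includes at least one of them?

3

Take H = {central, inner, river}. Each listed set contains at least one of these, so H is a hitting set of size 3.
The sets B1, B5, B7 are pairwise disjoint, so any hitting set needs a separate item for each — at least 3. Hence 3 is optimal.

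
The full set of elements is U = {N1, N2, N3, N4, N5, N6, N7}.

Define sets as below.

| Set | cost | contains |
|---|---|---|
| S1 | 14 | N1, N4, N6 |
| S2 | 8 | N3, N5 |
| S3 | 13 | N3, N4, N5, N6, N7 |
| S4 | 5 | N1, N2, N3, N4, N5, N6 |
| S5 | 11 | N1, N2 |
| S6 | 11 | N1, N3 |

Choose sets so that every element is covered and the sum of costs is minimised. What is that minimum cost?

18

S3, S4 together cover every element (S3 ∪ S4 = {N1, N2, N3, N4, N5, N6, N7}); total cost 13 + 5 = 18.
No covering selection has total cost below 18.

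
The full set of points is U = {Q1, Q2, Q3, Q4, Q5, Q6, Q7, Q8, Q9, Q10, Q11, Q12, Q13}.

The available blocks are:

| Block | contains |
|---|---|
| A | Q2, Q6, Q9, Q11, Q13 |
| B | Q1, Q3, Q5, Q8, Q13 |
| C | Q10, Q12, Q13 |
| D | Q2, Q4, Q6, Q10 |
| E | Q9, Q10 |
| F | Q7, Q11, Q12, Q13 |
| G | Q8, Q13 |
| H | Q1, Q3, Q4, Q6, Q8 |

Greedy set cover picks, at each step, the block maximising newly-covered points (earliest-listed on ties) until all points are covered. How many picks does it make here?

5

Greedy: pick A (covers 5 new) → pick B (covers 4 new) → pick C (covers 2 new) → pick D (covers 1 new) → pick F (covers 1 new). Total picks: 5.
(The true minimum cover uses only 4 blocks, so greedy is not optimal here.)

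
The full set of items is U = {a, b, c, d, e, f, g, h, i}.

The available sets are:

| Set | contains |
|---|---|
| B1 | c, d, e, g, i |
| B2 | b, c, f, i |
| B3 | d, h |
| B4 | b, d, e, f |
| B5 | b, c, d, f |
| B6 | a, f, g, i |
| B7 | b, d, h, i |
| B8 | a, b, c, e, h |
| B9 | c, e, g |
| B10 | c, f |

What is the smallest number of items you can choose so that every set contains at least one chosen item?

3

T = {a, c, d} meets every set (each contains at least one member of T), and |T| = 3.
No choice of 2 items meets every set, so 3 is the minimum.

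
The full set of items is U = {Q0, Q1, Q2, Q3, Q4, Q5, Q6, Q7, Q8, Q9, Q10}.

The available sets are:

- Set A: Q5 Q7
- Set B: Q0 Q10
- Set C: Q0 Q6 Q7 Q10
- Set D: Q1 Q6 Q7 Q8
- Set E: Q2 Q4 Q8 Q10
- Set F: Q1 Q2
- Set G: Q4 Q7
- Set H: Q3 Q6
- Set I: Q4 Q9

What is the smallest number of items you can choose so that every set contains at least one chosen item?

5

Take T = {Q0, Q1, Q3, Q4, Q5}. Each listed set contains at least one of these, so T is a hitting set of size 5.
The sets A, B, F, H, I are pairwise disjoint, so any hitting set needs a separate item for each — at least 5. Hence 5 is optimal.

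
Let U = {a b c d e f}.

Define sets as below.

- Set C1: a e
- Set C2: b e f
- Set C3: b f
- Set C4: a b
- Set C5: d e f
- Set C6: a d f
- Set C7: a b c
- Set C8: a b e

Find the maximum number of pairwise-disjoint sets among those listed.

C5, C7 are pairwise disjoint (C5={d,e,f}; C7={a,b,c}).
Every remaining set overlaps one of these, and no 3 of the listed sets are pairwise disjoint, so 2 is the maximum.

2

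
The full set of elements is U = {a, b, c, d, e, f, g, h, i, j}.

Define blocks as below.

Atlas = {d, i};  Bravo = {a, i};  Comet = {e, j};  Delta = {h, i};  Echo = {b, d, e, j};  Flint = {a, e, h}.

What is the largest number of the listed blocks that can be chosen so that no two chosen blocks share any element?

Bravo, Echo are pairwise disjoint (Bravo={a,i}; Echo={b,d,e,j}).
Every remaining block overlaps one of these, and no 3 of the listed blocks are pairwise disjoint, so 2 is the maximum.

2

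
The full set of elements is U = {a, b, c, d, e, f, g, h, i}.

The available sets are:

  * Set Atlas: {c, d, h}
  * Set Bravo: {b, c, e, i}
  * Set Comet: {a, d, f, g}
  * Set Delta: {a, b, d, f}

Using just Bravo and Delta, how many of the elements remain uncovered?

2

Union of Bravo, Delta = {a, b, c, d, e, f, i}.
Not covered: g, h — 2 elements.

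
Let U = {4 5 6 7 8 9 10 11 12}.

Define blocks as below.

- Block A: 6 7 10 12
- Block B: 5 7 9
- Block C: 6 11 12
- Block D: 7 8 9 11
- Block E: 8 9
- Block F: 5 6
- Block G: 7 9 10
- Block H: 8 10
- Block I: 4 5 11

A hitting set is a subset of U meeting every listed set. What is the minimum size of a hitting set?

T = {4, 6, 7, 8} meets every block (each contains at least one member of T), and |T| = 4.
No choice of 3 points meets every block, so 4 is the minimum.

4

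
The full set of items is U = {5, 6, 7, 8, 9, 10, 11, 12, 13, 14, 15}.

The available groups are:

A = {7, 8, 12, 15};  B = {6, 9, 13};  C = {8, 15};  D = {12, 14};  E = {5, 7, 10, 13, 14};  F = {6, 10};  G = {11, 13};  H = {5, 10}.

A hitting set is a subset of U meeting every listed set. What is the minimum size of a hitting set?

T = {10, 12, 13, 15} meets every group (each contains at least one member of T), and |T| = 4.
The groups B, C, D, H are pairwise disjoint, so any hitting set needs a separate item for each — at least 4. Hence 4 is optimal.

4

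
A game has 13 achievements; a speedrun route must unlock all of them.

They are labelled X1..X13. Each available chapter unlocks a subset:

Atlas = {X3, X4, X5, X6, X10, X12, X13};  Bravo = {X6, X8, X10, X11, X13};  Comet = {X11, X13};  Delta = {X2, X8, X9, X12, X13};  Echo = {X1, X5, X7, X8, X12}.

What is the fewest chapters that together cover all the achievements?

4

Atlas and Bravo and Delta and Echo together: Atlas ∪ Bravo ∪ Delta ∪ Echo = {X1, X2, X3, X4, X5, X6, X7, X8, X9, X10, X11, X12, X13} — every achievement is covered.
No 3 of the 5 chapters cover everything (all 10 combinations miss at least one achievement), so 4 is optimal.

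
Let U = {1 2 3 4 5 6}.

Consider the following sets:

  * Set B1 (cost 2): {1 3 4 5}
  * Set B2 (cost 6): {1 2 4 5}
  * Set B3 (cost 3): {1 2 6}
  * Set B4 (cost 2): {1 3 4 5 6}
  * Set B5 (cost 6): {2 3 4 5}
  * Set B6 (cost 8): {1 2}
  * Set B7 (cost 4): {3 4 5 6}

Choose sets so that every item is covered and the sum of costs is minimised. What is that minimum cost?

5

B1, B3 together cover every item (B1 ∪ B3 = {1, 2, 3, 4, 5, 6}); total cost 2 + 3 = 5.
No covering selection has total cost below 5.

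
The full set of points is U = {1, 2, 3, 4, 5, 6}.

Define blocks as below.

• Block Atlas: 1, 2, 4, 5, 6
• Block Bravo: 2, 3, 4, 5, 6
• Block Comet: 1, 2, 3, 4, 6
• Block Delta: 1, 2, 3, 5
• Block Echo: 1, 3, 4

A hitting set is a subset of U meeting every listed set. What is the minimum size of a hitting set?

2

H = {1, 3} meets every block (each contains at least one member of H), and |H| = 2.
No single point lies in every block, so at least 2 are needed and 2 is optimal.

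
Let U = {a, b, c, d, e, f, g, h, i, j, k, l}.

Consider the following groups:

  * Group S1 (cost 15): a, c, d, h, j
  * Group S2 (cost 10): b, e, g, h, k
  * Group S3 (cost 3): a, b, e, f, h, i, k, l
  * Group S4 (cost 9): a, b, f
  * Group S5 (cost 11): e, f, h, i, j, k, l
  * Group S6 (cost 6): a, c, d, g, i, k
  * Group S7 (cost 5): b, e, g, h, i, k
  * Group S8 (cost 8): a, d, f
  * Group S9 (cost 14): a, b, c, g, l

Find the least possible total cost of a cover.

S3, S5, S6 together cover every item (S3 ∪ S5 ∪ S6 = {a, b, c, d, e, f, g, h, i, j, k, l}); total cost 3 + 11 + 6 = 20.
No covering selection has total cost below 20.

20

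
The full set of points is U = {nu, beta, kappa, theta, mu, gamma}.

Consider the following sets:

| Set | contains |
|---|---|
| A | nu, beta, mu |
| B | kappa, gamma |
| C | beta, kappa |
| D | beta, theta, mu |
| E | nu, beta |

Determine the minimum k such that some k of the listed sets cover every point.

3

A and B and D together: A ∪ B ∪ D = {nu, beta, kappa, theta, mu, gamma} — every point is covered.
Only D contains theta, so D is forced; the remaining 3 points need at least 2 more sets (each remaining set adds at most 2) — so at least 3 sets are needed, and 3 is optimal.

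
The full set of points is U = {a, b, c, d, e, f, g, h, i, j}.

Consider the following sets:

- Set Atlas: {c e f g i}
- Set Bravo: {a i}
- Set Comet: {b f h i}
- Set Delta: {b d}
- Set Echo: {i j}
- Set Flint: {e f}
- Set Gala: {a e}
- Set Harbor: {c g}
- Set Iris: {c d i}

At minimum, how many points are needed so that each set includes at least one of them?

4

Take T = {b, e, g, i}. Each listed set contains at least one of these, so T is a hitting set of size 4.
The sets Delta, Echo, Gala, Harbor are pairwise disjoint, so any hitting set needs a separate point for each — at least 4. Hence 4 is optimal.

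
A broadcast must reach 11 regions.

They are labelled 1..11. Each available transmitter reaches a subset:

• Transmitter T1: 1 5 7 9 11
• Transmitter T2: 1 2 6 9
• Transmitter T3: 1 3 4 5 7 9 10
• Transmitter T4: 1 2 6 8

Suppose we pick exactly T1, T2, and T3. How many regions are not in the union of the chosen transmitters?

Union of T1, T2, T3 = {1, 2, 3, 4, 5, 6, 7, 9, 10, 11}.
Not covered: 8 — 1 region.

1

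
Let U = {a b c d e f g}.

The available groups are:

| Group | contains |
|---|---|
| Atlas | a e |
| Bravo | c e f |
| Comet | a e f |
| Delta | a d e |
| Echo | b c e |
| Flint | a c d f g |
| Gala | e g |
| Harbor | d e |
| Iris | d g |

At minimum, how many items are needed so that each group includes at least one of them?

2

H = {e, g} meets every group (each contains at least one member of H), and |H| = 2.
The groups Bravo, Iris are pairwise disjoint, so any hitting set needs a separate item for each — at least 2. Hence 2 is optimal.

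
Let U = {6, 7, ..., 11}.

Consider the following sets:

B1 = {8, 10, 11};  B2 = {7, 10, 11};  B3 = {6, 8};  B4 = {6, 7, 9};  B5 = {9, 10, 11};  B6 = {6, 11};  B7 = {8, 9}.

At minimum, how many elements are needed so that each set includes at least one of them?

3

Take H = {7, 8, 11}. Each listed set contains at least one of these, so H is a hitting set of size 3.
No choice of 2 elements meets every set, so 3 is the minimum.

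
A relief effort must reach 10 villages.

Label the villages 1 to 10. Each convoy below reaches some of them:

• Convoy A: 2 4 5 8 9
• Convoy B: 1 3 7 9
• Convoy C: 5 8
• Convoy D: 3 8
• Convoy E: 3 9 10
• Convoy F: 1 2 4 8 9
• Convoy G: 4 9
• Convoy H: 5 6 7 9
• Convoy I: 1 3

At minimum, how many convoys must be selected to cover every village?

Take {E, F, H}. Their union is {1, 2, 3, 4, 5, 6, 7, 8, 9, 10}, which is all 10 villages.
Only H contains 6, so H is forced; the remaining 6 villages need at least 2 more convoys (each remaining convoy adds at most 4) — so at least 3 convoys are needed, and 3 is optimal.

3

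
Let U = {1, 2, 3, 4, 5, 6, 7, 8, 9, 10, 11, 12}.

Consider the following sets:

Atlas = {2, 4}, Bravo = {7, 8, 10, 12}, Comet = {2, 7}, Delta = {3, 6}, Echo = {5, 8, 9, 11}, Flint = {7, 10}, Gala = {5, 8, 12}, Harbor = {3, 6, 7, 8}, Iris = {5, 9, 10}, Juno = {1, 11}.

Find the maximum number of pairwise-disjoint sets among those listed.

5

Atlas, Delta, Flint, Gala, Juno are pairwise disjoint (Atlas={2,4}; Delta={3,6}; Flint={7,10}; Gala={5,8,12}; Juno={1,11}).
Every remaining set overlaps one of these, and no 6 of the listed sets are pairwise disjoint, so 5 is the maximum.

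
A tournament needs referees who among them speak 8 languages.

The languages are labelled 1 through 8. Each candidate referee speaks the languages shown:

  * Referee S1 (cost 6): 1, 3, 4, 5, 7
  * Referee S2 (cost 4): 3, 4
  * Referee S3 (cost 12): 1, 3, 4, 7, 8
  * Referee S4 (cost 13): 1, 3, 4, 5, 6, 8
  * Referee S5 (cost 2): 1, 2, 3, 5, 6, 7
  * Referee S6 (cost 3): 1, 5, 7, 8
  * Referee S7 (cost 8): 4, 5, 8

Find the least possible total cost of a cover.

S2, S5, S6 together cover every language (S2 ∪ S5 ∪ S6 = {1, 2, 3, 4, 5, 6, 7, 8}); total cost 4 + 2 + 3 = 9.
No covering selection has total cost below 9.

9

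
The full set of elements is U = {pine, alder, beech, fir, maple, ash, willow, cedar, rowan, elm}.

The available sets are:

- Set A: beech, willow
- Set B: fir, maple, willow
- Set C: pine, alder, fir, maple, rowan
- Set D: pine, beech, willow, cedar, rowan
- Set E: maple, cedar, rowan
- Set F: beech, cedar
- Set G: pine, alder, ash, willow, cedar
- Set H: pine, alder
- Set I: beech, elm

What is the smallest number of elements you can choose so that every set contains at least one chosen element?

3

Take T = {alder, beech, maple}. Each listed set contains at least one of these, so T is a hitting set of size 3.
The sets B, F, H are pairwise disjoint, so any hitting set needs a separate element for each — at least 3. Hence 3 is optimal.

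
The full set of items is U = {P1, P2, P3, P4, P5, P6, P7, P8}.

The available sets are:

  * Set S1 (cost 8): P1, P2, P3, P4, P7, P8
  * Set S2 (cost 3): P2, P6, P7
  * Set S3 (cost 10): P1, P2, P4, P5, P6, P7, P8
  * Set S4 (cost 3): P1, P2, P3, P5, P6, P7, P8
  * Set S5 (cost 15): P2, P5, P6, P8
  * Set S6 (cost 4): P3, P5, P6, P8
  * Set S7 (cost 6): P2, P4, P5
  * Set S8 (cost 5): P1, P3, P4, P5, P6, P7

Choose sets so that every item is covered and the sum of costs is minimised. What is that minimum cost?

8

S4, S8 together cover every item (S4 ∪ S8 = {P1, P2, P3, P4, P5, P6, P7, P8}); total cost 3 + 5 = 8.
No covering selection has total cost below 8.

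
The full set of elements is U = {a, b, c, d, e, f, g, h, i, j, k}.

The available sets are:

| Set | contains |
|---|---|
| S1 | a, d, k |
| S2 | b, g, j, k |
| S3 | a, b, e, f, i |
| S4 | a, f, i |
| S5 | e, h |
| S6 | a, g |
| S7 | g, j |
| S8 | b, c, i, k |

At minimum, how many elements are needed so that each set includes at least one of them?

Take T = {g, h, i, k}. Each listed set contains at least one of these, so T is a hitting set of size 4.
No choice of 3 elements meets every set, so 4 is the minimum.

4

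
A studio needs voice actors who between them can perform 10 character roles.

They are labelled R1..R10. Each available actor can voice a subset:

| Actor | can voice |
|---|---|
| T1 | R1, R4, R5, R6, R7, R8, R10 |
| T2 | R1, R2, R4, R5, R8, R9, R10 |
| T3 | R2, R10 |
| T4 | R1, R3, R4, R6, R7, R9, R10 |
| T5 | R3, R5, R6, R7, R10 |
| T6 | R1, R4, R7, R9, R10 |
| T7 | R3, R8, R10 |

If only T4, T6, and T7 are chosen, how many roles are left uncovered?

2

Union of T4, T6, T7 = {R1, R3, R4, R6, R7, R8, R9, R10}.
Not covered: R2, R5 — 2 roles.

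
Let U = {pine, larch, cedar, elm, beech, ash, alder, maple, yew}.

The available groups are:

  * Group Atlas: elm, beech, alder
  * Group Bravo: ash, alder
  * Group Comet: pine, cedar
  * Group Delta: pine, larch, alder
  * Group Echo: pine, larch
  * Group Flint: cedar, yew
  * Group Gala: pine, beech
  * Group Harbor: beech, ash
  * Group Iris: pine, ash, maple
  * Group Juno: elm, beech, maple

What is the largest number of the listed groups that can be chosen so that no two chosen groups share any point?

Bravo, Echo, Flint, Juno are pairwise disjoint (Bravo={ash,alder}; Echo={pine,larch}; Flint={cedar,yew}; Juno={elm,beech,maple}).
Every remaining group overlaps one of these, and no 5 of the listed groups are pairwise disjoint, so 4 is the maximum.

4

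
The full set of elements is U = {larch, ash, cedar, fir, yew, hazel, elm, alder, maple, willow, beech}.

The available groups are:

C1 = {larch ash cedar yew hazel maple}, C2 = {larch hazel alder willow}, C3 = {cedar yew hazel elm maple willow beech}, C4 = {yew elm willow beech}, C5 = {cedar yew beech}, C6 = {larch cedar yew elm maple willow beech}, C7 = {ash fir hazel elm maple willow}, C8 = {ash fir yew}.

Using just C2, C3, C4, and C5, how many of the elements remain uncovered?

Union of C2, C3, C4, C5 = {larch, cedar, yew, hazel, elm, alder, maple, willow, beech}.
Not covered: ash, fir — 2 elements.

2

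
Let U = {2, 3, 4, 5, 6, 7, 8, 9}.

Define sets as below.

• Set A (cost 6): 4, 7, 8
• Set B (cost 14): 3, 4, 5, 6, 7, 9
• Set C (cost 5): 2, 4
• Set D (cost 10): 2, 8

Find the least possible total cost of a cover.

B, D together cover every element (B ∪ D = {2, 3, 4, 5, 6, 7, 8, 9}); total cost 14 + 10 = 24.
The greedy pick A, B, C costs 25; no covering selection beats 24.

24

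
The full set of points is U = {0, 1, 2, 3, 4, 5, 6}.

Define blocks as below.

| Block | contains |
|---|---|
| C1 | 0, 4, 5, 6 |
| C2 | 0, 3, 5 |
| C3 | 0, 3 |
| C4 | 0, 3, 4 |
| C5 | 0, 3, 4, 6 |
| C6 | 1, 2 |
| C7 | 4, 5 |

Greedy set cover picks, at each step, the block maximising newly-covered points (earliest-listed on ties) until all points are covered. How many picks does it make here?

Greedy: pick C1 (covers 4 new) → pick C6 (covers 2 new) → pick C2 (covers 1 new). Total picks: 3.

3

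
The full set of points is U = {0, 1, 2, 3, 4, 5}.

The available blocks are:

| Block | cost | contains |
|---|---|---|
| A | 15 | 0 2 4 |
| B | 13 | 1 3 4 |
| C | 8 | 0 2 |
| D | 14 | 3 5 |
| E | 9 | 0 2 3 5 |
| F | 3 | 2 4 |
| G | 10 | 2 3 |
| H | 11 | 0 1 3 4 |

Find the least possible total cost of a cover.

20

E, H together cover every point (E ∪ H = {0, 1, 2, 3, 4, 5}); total cost 9 + 11 = 20.
The greedy pick F, E, H costs 23; no covering selection beats 20.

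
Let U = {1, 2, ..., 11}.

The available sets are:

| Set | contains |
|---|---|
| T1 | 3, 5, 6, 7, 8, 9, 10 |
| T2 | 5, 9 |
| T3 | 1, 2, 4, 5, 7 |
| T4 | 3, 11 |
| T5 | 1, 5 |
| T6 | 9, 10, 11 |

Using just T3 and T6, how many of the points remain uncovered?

Union of T3, T6 = {1, 2, 4, 5, 7, 9, 10, 11}.
Not covered: 3, 6, 8 — 3 points.

3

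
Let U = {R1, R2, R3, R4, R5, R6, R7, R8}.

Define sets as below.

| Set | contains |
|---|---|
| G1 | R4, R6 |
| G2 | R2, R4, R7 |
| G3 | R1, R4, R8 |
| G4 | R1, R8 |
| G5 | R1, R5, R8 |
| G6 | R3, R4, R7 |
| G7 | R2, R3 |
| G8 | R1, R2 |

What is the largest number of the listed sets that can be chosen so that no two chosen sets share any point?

G1, G5, G7 are pairwise disjoint (G1={R4,R6}; G5={R1,R5,R8}; G7={R2,R3}).
Every remaining set overlaps one of these, and no 4 of the listed sets are pairwise disjoint, so 3 is the maximum.

3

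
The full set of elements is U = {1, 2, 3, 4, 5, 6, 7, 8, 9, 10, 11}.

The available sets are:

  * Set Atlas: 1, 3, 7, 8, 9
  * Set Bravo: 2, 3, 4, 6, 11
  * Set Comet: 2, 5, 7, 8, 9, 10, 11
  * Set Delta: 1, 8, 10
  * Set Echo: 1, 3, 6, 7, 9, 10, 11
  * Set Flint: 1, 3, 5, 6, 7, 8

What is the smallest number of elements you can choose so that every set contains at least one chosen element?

The 2 elements {3, 8} hit every set.
The sets Bravo, Delta are pairwise disjoint, so any hitting set needs a separate element for each — at least 2. Hence 2 is optimal.

2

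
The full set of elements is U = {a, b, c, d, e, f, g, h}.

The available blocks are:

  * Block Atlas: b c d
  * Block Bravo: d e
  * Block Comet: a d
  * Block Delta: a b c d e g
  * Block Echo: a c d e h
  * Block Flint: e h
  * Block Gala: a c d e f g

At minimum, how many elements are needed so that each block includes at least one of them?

The 2 elements {d, h} hit every block.
The blocks Atlas, Flint are pairwise disjoint, so any hitting set needs a separate element for each — at least 2. Hence 2 is optimal.

2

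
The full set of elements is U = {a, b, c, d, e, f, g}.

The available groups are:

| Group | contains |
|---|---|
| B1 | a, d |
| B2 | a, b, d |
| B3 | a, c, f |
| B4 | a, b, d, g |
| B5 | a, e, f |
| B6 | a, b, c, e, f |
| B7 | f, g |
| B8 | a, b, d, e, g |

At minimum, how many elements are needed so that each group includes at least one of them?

The 2 elements {a, g} hit every group.
The groups B1, B7 are pairwise disjoint, so any hitting set needs a separate element for each — at least 2. Hence 2 is optimal.

2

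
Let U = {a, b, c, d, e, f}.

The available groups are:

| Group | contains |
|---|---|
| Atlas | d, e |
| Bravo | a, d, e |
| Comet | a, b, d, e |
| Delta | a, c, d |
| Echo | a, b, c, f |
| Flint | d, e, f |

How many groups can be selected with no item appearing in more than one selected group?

Atlas, Echo are pairwise disjoint (Atlas={d,e}; Echo={a,b,c,f}).
Every remaining group overlaps one of these, and no 3 of the listed groups are pairwise disjoint, so 2 is the maximum.

2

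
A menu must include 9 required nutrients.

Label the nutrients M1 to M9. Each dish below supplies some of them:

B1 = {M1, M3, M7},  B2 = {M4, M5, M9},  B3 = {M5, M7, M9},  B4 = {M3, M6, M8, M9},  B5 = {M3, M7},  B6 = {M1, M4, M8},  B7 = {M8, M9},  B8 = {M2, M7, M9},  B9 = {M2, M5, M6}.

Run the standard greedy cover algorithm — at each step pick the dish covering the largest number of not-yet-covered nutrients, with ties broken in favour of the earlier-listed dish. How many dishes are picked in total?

Greedy: pick B4 (covers 4 new) → pick B1 (covers 2 new) → pick B2 (covers 2 new) → pick B8 (covers 1 new). Total picks: 4.

4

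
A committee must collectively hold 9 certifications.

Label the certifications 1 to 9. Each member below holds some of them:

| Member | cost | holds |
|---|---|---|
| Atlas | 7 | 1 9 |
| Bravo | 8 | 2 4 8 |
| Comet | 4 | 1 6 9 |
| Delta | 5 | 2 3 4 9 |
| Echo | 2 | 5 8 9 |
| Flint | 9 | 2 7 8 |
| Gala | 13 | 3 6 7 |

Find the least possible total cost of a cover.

20

Comet, Delta, Echo, Flint together cover every certification (Comet ∪ Delta ∪ Echo ∪ Flint = {1, 2, 3, 4, 5, 6, 7, 8, 9}); total cost 4 + 5 + 2 + 9 = 20.
No covering selection has total cost below 20.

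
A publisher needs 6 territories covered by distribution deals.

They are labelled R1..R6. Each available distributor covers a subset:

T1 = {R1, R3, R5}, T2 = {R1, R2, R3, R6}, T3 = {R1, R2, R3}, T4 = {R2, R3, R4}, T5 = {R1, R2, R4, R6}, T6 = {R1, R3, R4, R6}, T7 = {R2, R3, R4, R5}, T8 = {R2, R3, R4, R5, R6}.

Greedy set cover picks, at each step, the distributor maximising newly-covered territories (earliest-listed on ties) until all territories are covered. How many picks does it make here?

2

Greedy: pick T8 (covers 5 new) → pick T1 (covers 1 new). Total picks: 2.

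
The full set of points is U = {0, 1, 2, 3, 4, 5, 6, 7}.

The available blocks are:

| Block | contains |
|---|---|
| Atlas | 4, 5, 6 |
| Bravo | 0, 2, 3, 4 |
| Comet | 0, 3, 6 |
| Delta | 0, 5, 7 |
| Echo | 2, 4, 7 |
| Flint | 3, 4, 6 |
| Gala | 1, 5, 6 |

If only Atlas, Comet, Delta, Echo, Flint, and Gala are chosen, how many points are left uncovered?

Union of Atlas, Comet, Delta, Echo, Flint, Gala = {0, 1, 2, 3, 4, 5, 6, 7} — that's every point, so 0 are uncovered.

0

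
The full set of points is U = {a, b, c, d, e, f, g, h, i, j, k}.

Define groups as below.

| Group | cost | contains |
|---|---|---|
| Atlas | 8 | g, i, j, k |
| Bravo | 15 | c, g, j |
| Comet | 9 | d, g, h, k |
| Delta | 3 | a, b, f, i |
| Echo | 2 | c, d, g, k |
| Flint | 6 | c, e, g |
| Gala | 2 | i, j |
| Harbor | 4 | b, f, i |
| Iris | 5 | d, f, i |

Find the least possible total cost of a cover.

Comet, Delta, Flint, Gala together cover every point (Comet ∪ Delta ∪ Flint ∪ Gala = {a, b, c, d, e, f, g, h, i, j, k}); total cost 9 + 3 + 6 + 2 = 20.
The greedy pick Echo, Delta, Gala, Flint, Comet costs 22; no covering selection beats 20.

20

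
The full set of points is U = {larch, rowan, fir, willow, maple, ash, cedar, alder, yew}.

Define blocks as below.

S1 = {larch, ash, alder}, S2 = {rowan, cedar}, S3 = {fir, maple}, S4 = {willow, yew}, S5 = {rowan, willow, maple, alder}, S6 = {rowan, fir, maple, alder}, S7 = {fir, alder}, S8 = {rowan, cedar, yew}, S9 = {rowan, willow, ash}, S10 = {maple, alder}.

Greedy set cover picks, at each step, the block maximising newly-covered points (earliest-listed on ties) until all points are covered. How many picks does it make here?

Greedy: pick S5 (covers 4 new) → pick S1 (covers 2 new) → pick S8 (covers 2 new) → pick S3 (covers 1 new). Total picks: 4.

4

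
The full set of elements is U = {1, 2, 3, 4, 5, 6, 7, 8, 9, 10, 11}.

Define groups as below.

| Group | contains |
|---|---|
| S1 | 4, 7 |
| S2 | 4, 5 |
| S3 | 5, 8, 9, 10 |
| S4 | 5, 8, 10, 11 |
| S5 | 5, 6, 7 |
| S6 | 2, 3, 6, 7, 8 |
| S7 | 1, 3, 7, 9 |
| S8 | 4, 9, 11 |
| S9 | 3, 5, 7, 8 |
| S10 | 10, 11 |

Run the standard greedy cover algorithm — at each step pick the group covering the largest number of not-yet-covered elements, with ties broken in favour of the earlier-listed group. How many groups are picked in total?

4

Greedy: pick S6 (covers 5 new) → pick S3 (covers 3 new) → pick S8 (covers 2 new) → pick S7 (covers 1 new). Total picks: 4.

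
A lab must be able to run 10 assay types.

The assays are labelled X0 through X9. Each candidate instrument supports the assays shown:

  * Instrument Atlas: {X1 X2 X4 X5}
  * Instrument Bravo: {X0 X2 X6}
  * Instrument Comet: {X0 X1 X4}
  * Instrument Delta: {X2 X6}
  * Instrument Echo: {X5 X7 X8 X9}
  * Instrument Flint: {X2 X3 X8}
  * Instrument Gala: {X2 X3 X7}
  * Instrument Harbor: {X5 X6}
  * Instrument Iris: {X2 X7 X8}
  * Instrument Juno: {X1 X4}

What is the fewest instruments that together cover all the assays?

Comet and Delta and Echo and Flint together: Comet ∪ Delta ∪ Echo ∪ Flint = {X0, X1, X2, X3, X4, X5, X6, X7, X8, X9} — every assay is covered.
No 3 of the 10 instruments cover everything (all 120 combinations miss at least one assay), so 4 is optimal.

4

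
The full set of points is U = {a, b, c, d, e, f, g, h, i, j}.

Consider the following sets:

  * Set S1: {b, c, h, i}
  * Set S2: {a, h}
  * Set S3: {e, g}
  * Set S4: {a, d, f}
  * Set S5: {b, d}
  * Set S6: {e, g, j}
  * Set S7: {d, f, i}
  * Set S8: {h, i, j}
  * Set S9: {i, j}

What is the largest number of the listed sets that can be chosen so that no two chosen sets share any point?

S2, S3, S5, S9 are pairwise disjoint (S2={a,h}; S3={e,g}; S5={b,d}; S9={i,j}).
Every remaining set overlaps one of these, and no 5 of the listed sets are pairwise disjoint, so 4 is the maximum.

4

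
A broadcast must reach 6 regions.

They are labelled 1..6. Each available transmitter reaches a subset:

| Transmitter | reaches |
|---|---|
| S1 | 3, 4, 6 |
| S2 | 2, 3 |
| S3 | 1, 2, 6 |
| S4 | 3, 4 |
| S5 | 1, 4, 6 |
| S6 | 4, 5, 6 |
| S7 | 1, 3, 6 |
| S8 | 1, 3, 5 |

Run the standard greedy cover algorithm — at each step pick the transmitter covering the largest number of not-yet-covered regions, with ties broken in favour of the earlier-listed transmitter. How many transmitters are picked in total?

Greedy: pick S1 (covers 3 new) → pick S3 (covers 2 new) → pick S6 (covers 1 new). Total picks: 3.

3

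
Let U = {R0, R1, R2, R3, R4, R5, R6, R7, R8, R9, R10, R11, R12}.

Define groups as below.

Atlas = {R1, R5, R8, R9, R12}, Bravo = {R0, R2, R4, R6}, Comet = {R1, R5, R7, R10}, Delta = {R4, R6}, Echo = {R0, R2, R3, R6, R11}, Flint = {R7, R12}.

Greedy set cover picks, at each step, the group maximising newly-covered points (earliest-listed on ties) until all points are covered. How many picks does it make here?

Greedy: pick Atlas (covers 5 new) → pick Echo (covers 5 new) → pick Comet (covers 2 new) → pick Bravo (covers 1 new). Total picks: 4.

4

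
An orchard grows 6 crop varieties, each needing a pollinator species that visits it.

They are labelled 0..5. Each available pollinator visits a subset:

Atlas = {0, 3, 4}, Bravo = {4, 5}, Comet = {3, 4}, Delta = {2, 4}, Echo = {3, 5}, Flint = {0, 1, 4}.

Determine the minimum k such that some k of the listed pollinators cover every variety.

3

Take {Delta, Echo, Flint}. Their union is {0, 1, 2, 3, 4, 5}, which is all 6 varieties.
Only Flint contains 1, so Flint is forced; the remaining 3 varieties need at least 2 more pollinators (each remaining pollinator adds at most 2) — so at least 3 pollinators are needed, and 3 is optimal.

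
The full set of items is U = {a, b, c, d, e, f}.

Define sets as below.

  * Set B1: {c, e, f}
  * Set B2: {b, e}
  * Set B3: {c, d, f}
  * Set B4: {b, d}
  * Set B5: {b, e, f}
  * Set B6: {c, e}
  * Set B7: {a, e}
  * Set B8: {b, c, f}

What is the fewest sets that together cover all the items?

3

Take {B3, B7, B8}. Their union is {a, b, c, d, e, f}, which is all 6 items.
Only B7 contains a, so B7 is forced; the remaining 4 items need at least 2 more sets (each remaining set adds at most 3) — so at least 3 sets are needed, and 3 is optimal.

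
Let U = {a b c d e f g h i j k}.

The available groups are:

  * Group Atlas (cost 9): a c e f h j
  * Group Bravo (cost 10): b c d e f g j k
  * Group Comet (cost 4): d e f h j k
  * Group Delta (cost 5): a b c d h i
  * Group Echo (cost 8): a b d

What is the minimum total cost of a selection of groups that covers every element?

15

Bravo, Delta together cover every element (Bravo ∪ Delta = {a, b, c, d, e, f, g, h, i, j, k}); total cost 10 + 5 = 15.
The greedy pick Comet, Delta, Bravo costs 19; no covering selection beats 15.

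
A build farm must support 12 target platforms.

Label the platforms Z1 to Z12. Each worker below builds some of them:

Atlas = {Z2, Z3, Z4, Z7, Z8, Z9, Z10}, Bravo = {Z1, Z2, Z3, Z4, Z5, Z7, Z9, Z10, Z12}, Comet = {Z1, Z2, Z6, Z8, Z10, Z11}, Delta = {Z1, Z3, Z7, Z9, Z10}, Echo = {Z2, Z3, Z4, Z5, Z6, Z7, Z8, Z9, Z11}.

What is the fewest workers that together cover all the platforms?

2

Bravo and Echo together: Bravo ∪ Echo = {Z1, Z2, Z3, Z4, Z5, Z6, Z7, Z8, Z9, Z10, Z11, Z12} — every platform is covered.
No single worker has all 12 platforms (the largest, Bravo, has 9), so 2 is optimal.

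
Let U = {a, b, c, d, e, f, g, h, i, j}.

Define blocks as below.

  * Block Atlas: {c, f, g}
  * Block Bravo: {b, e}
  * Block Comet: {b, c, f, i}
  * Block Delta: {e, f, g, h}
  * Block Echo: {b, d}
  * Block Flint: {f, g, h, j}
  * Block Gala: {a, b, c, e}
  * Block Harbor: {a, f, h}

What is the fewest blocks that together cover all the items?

4

Comet and Echo and Flint and Gala together: Comet ∪ Echo ∪ Flint ∪ Gala = {a, b, c, d, e, f, g, h, i, j} — every item is covered.
No 3 of the 8 blocks cover everything (all 56 combinations miss at least one item), so 4 is optimal.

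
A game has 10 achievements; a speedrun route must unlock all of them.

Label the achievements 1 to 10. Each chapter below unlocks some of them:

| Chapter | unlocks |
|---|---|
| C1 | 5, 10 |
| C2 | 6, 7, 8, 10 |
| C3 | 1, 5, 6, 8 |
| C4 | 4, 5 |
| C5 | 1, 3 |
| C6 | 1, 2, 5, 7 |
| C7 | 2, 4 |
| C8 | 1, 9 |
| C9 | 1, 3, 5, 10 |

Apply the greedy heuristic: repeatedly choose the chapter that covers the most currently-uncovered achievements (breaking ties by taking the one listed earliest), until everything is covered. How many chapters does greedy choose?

5

Greedy: pick C2 (covers 4 new) → pick C6 (covers 3 new) → pick C4 (covers 1 new) → pick C5 (covers 1 new) → pick C8 (covers 1 new). Total picks: 5.
(The true minimum cover uses only 4 chapters, so greedy is not optimal here.)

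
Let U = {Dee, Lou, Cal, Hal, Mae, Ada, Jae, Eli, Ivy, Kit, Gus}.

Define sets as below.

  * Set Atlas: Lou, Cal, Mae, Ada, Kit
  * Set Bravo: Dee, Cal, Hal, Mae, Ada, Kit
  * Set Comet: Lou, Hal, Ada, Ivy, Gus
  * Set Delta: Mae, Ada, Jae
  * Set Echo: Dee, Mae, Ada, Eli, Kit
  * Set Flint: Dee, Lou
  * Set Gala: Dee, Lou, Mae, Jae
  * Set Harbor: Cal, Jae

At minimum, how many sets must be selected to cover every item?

3

Take {Comet, Echo, Harbor}. Their union is {Dee, Lou, Cal, Hal, Mae, Ada, Jae, Eli, Ivy, Kit, Gus}, which is all 11 items.
Only Echo contains Eli, so Echo is forced; the remaining 6 items need at least 2 more sets (each remaining set adds at most 4) — so at least 3 sets are needed, and 3 is optimal.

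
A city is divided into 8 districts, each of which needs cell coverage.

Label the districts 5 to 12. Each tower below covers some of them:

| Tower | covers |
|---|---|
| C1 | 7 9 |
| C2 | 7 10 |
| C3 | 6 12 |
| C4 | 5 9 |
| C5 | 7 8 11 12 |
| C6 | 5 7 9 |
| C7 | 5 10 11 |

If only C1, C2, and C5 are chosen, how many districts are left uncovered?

2

Union of C1, C2, C5 = {7, 8, 9, 10, 11, 12}.
Not covered: 5, 6 — 2 districts.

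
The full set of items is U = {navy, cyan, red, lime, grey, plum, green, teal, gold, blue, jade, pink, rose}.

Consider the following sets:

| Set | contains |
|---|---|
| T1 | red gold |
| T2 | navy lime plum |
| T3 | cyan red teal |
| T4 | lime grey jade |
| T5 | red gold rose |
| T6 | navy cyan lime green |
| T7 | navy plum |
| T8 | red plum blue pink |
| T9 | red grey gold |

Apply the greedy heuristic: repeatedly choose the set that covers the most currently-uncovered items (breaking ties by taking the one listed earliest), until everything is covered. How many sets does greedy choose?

Greedy: pick T6 (covers 4 new) → pick T8 (covers 4 new) → pick T4 (covers 2 new) → pick T5 (covers 2 new) → pick T3 (covers 1 new). Total picks: 5.

5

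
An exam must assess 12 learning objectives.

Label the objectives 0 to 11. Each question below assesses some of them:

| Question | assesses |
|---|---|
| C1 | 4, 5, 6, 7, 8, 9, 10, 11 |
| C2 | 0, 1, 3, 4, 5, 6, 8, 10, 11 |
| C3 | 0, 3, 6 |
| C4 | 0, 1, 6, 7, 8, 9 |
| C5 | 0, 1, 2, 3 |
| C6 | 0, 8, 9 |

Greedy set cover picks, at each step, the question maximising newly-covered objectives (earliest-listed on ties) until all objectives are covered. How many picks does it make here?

Greedy: pick C2 (covers 9 new) → pick C1 (covers 2 new) → pick C5 (covers 1 new). Total picks: 3.
(The true minimum cover uses only 2 questions, so greedy is not optimal here.)

3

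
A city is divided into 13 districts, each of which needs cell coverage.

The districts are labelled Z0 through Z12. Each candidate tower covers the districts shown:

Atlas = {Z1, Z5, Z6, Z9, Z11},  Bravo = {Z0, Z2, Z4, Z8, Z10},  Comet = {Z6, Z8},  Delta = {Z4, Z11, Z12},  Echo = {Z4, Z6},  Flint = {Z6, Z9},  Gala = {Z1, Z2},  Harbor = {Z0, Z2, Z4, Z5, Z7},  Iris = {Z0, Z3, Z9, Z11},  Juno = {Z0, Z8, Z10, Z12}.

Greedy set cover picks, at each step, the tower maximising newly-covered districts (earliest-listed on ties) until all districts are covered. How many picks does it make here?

Greedy: pick Atlas (covers 5 new) → pick Bravo (covers 5 new) → pick Delta (covers 1 new) → pick Harbor (covers 1 new) → pick Iris (covers 1 new). Total picks: 5.
(The true minimum cover uses only 4 towers, so greedy is not optimal here.)

5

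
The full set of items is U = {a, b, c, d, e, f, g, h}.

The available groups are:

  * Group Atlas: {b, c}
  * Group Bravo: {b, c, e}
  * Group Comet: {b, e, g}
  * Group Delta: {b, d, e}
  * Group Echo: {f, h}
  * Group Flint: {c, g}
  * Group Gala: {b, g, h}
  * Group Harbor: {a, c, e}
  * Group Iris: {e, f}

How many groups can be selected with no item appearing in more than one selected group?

Delta, Echo, Flint are pairwise disjoint (Delta={b,d,e}; Echo={f,h}; Flint={c,g}).
Every remaining group overlaps one of these, and no 4 of the listed groups are pairwise disjoint, so 3 is the maximum.

3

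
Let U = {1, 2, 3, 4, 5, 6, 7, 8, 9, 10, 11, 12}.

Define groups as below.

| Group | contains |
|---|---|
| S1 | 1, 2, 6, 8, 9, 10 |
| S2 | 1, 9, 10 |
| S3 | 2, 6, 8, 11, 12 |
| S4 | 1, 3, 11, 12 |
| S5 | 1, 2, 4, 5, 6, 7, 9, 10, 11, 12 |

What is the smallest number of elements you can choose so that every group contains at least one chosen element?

The 2 elements {9, 11} hit every group.
The groups S2, S3 are pairwise disjoint, so any hitting set needs a separate element for each — at least 2. Hence 2 is optimal.

2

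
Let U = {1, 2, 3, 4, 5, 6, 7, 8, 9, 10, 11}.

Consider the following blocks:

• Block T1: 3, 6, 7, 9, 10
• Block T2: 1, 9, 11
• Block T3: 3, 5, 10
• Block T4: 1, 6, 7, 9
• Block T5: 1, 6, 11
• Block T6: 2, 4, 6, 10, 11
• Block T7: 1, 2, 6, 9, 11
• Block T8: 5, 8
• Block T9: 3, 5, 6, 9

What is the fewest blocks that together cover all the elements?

4

T1 and T2 and T6 and T8 together: T1 ∪ T2 ∪ T6 ∪ T8 = {1, 2, 3, 4, 5, 6, 7, 8, 9, 10, 11} — every element is covered.
No 3 of the 9 blocks cover everything (all 84 combinations miss at least one element), so 4 is optimal.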